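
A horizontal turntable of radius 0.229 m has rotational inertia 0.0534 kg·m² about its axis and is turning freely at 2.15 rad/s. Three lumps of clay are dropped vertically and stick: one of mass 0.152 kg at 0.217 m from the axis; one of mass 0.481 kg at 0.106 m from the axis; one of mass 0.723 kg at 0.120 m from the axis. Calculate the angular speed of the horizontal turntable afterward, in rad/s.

The added mass arrives with no angular momentum about the axis, and any external torque about the axis is negligible, so the system's angular momentum is conserved.
Added inertia Σmr² = (0.152)(0.217)² + (0.481)(0.106)² + (0.723)(0.120)² = 0.02297 kg·m²; I_f = 0.05340 + 0.02297 = 0.07637 kg·m².
ω_f = I_p ω_i / I_f = (0.05340)(2.15) / 0.07637 = 1.503 rad/s.

ω_f ≈ 1.50 rad/s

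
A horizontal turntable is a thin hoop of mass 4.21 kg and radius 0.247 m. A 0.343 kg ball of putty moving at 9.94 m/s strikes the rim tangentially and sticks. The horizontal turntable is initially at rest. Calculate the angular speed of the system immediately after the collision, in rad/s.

|ω_f| ≈ 3.03 rad/s

The axle reaction passes through the axle and exerts no torque about it; angular momentum about the axle is conserved through the impact.
I_p = (4.21)(0.247)² = 0.2568 kg·m². Taking the sense of the ball of putty's angular momentum as positive, L_{ball} = m v R = (0.343)(9.94)(0.247) = 0.8421 kg·m²/s.
L_i = 0 + 0.8421 = 0.8421 kg·m²/s.
After sticking, I_f = I_p + m R² = 0.2568 + (0.343)(0.247)² = 0.2778 kg·m².
ω_f = L_i / I_f = 0.8421 / 0.2778 = 3.032 rad/s.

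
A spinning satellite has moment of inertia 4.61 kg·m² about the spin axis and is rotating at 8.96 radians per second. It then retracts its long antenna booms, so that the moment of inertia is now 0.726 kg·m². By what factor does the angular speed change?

Angular momentum about the spin axis is conserved since the torque about it is zero.
ω₂/ω₁ = I₁/I₂ = 4.610 / 0.7260 = 6.350.

ω₂/ω₁ ≈ 6.35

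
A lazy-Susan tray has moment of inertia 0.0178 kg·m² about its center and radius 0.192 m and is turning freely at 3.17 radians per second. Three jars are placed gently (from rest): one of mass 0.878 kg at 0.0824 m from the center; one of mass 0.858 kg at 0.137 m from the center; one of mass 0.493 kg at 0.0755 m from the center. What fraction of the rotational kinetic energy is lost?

fraction ≈ 0.583

No external torque acts about the center; L_before = L_after.
Added inertia Σmr² = (0.878)(0.0824)² + (0.858)(0.137)² + (0.493)(0.0755)² = 0.02488 kg·m²; I_f = 0.01780 + 0.02488 = 0.04268 kg·m².
ω_f = I_p ω_i / I_f = (0.01780)(3.17) / 0.04268 = 1.322 rad/s.
KE_i = ½(0.01780)(3.170 rad/s)² = 0.08944 J; KE_f = ½(0.04268)(1.322)² = 0.03730 J.
Fraction lost = 0.5829.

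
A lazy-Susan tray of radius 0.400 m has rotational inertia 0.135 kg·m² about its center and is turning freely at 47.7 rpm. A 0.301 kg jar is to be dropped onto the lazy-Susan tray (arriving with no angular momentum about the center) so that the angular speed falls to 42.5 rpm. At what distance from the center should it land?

r ≈ 0.234 m

No external torque acts about the center; L_before = L_after.
I_p ω_i = (I_p + m r²) ω_f ⇒ m r² = I_p(ω_i/ω_f − 1) = 0.1350(47.7/42.5 − 1) = 0.01652 kg·m².
r = √(0.01652/0.301) = 0.2343 m.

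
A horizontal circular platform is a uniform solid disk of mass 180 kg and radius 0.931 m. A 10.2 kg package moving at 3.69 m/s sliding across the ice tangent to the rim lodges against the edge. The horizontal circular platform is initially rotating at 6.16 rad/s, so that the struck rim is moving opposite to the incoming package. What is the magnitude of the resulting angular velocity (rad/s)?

|ω_f| ≈ 5.13 rad/s

About the central axle the impulsive forces during the collision are internal, so angular momentum about that axis is conserved.
I_p = ½(180)(0.931)² = 78.01 kg·m². Taking the sense of the package's angular momentum as positive, L_{package} = m v R = (10.2)(3.69)(0.931) = 35.04 kg·m²/s.
L_i = −I_p ω_p + m v R = −(78.01)(6.16) + 35.04 = -445.5 kg·m²/s.
After sticking, I_f = I_p + m R² = 78.01 + (10.2)(0.931)² = 86.85 kg·m².
ω_f = L_i / I_f = -445.5 / 86.85 = -5.129 rad/s.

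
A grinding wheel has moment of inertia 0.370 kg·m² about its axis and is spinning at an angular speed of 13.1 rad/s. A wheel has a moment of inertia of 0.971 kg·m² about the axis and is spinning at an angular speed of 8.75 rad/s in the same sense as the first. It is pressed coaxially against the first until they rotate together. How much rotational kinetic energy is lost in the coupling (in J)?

The coupling torques are internal; angular momentum about the shared axis is conserved.
Taking A's sense as positive: L = (0.3700)(13.1) + (0.9710)(8.75) = 13.34 kg·m²·rad/s.
Combined I = 0.3700 + 0.9710 = 1.341 kg·m².
ω_f = L / I = 13.34 / 1.341 = 9.950 rad/s.
KE_i = ½ΣIω² = 68.92 J; KE_f = ½(1.341)(9.950)² = 66.38 J.

ΔKE lost ≈ 2.53 J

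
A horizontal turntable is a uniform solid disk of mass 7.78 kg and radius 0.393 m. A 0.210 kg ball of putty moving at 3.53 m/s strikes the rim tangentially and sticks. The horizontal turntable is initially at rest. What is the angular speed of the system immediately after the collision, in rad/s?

About the axle the impulsive forces during the collision are internal, so angular momentum about that axis is conserved.
I_p = ½(7.78)(0.393)² = 0.6008 kg·m². Taking the sense of the ball of putty's angular momentum as positive, L_{ball} = m v R = (0.210)(3.53)(0.393) = 0.2913 kg·m²/s.
L_i = 0 + 0.2913 = 0.2913 kg·m²/s.
After sticking, I_f = I_p + m R² = 0.6008 + (0.210)(0.393)² = 0.6332 kg·m².
ω_f = L_i / I_f = 0.2913 / 0.6332 = 0.4601 rad/s.

|ω_f| ≈ 0.460 rad/s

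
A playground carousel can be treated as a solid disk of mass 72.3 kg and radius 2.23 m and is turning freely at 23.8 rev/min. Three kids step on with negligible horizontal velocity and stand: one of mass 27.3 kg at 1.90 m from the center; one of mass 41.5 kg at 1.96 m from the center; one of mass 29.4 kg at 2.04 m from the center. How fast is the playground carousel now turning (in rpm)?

The added mass arrives with no angular momentum about the center, and any external torque about the center is negligible, so the system's angular momentum is conserved.
I_p = ½(72.3)(2.23)² = 179.8 kg·m².
Added inertia Σmr² = (27.3)(1.90)² + (41.5)(1.96)² + (29.4)(2.04)² = 380.3 kg·m²; I_f = 179.8 + 380.3 = 560.1 kg·m².
ω_f = I_p ω_i / I_f = (179.8)(23.8) / 560.1 = 7.639 rpm.

ω_f ≈ 7.64 rpm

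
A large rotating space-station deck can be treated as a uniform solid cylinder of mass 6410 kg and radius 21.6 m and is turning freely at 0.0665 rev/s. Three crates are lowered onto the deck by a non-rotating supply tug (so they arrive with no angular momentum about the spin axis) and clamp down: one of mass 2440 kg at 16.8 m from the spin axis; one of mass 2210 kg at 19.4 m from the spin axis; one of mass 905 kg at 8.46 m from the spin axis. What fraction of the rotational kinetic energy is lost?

The added mass arrives with no angular momentum about the spin axis, and any external torque about the spin axis is negligible, so the system's angular momentum is conserved.
I_p = ½(6410)(21.6)² = 1.495e+06 kg·m².
Added inertia Σmr² = (2440)(16.8)² + (2210)(19.4)² + (905)(8.46)² = 1.585e+06 kg·m²; I_f = 1.495e+06 + 1.585e+06 = 3.081e+06 kg·m².
ω_f = I_p ω_i / I_f = (1.495e+06)(0.0665) / 3.081e+06 = 0.03228 rev/s.
KE_i = ½(1.495e+06)(0.4178 rad/s)² = 1.305e+05 J; KE_f = ½(3.081e+06)(0.2028)² = 63360 J.
Fraction lost = 0.5146.

fraction ≈ 0.515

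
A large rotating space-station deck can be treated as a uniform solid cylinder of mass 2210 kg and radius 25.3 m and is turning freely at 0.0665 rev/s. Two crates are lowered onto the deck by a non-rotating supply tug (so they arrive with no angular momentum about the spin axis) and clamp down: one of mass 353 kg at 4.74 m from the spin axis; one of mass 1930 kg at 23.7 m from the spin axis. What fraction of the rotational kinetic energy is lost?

The added mass arrives with no angular momentum about the spin axis, and any external torque about the spin axis is negligible, so the system's angular momentum is conserved.
I_p = ½(2210)(25.3)² = 7.073e+05 kg·m².
Added inertia Σmr² = (353)(4.74)² + (1930)(23.7)² = 1.092e+06 kg·m²; I_f = 7.073e+05 + 1.092e+06 = 1.799e+06 kg·m².
ω_f = I_p ω_i / I_f = (7.073e+05)(0.0665) / 1.799e+06 = 0.02614 rev/s.
KE_i = ½(7.073e+05)(0.4178 rad/s)² = 61740 J; KE_f = ½(1.799e+06)(0.1642)² = 24270 J.
Fraction lost = 0.6069.

fraction ≈ 0.607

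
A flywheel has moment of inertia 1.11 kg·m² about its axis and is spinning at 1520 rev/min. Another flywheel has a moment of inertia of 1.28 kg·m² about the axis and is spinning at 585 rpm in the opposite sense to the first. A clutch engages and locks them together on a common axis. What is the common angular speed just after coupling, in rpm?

The coupling torques are internal; angular momentum about the shared axis is conserved.
Taking A's sense as positive: L = (1.110)(1520) − (1.280)(585) = 938.4 kg·m²·rpm.
Combined I = 1.110 + 1.280 = 2.390 kg·m².
ω_f = L / I = 938.4 / 2.390 = 392.6 rpm.

|ω_f| ≈ 393 rpm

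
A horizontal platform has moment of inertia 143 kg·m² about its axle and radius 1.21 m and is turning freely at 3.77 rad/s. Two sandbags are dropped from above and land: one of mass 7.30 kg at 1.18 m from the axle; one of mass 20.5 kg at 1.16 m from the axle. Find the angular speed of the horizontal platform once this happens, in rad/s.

The added mass arrives with no angular momentum about the axle, and any external torque about the axle is negligible, so the system's angular momentum is conserved.
Added inertia Σmr² = (7.30)(1.18)² + (20.5)(1.16)² = 37.75 kg·m²; I_f = 143.0 + 37.75 = 180.7 kg·m².
ω_f = I_p ω_i / I_f = (143.0)(3.77) / 180.7 = 2.983 rad/s.

ω_f ≈ 2.98 rad/s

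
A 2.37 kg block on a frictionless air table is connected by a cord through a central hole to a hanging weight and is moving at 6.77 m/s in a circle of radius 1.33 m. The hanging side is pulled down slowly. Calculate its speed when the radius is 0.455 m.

Central (radial) force ⇒ zero torque about the center ⇒ m v r is constant.
v₂ = v₁ r₁ / r₂ = (6.77)(1.33) / (0.455) = 19.79 m/s.

v₂ ≈ 19.8 m/s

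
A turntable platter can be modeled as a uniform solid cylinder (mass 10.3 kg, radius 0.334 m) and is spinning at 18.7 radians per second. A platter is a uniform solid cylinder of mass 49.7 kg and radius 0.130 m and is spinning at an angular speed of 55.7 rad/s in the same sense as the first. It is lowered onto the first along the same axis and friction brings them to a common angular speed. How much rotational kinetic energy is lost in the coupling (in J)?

ΔKE lost ≈ 166 J

The coupling torques are internal; angular momentum about the shared axis is conserved.
Moments of inertia: I_A = ½(10.3)(0.334)² = 0.5745 kg·m²; I_B = ½(49.7)(0.130)² = 0.4200 kg·m².
Taking A's sense as positive: L = (0.5745)(18.7) + (0.4200)(55.7) = 34.14 kg·m²·rad/s.
Combined I = 0.5745 + 0.4200 = 0.9945 kg·m².
ω_f = L / I = 34.14 / 0.9945 = 34.32 rad/s.
KE_i = ½ΣIω² = 751.9 J; KE_f = ½(0.9945)(34.32)² = 585.8 J.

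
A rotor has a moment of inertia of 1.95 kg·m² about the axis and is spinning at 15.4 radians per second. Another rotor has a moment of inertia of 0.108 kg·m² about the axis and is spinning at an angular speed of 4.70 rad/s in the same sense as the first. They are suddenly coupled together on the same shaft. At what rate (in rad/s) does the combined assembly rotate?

The coupling torques are internal; angular momentum about the shared axis is conserved.
Taking A's sense as positive: L = (1.950)(15.4) + (0.1080)(4.70) = 30.54 kg·m²·rad/s.
Combined I = 1.950 + 0.1080 = 2.058 kg·m².
ω_f = L / I = 30.54 / 2.058 = 14.84 rad/s.

|ω_f| ≈ 14.8 rad/s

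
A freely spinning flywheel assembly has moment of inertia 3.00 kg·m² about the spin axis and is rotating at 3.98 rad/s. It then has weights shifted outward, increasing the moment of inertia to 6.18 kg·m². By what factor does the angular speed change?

ω₂/ω₁ ≈ 0.485

With no external torque about the axis, L is conserved: I₁ω₁ = I₂ω₂.
ω₂/ω₁ = I₁/I₂ = 3.000 / 6.180 = 0.4854.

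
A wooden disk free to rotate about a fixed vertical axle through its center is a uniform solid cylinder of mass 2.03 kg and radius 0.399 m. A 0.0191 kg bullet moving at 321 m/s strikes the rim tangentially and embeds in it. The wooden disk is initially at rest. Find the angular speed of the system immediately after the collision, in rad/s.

About the axle the impulsive forces during the collision are internal, so angular momentum about that axis is conserved.
I_p = ½(2.03)(0.399)² = 0.1616 kg·m². Taking the sense of the bullet's angular momentum as positive, L_{bullet} = m v R = (0.0191)(321)(0.399) = 2.446 kg·m²/s.
L_i = 0 + 2.446 = 2.446 kg·m²/s.
After sticking, I_f = I_p + m R² = 0.1616 + (0.0191)(0.399)² = 0.1646 kg·m².
ω_f = L_i / I_f = 2.446 / 0.1646 = 14.86 rad/s.

|ω_f| ≈ 14.9 rad/s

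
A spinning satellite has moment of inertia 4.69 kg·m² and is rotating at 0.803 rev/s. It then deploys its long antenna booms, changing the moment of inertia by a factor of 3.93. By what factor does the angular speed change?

Angular momentum about the spin axis is conserved since the torque about it is zero.
I₂ = 3.93 × 4.69 = 18.43 kg·m².
ω₂/ω₁ = I₁/I₂ = 4.690 / 18.43 = 0.2545.

ω₂/ω₁ ≈ 0.254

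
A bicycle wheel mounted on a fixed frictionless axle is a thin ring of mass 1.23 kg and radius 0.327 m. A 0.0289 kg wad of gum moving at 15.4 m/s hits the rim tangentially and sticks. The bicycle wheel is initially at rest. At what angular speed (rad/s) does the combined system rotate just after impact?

The axle reaction passes through the axle and exerts no torque about it; angular momentum about the axle is conserved through the impact.
I_p = (1.23)(0.327)² = 0.1315 kg·m². Taking the sense of the wad of gum's angular momentum as positive, L_{wad} = m v R = (0.0289)(15.4)(0.327) = 0.1455 kg·m²/s.
L_i = 0 + 0.1455 = 0.1455 kg·m²/s.
After sticking, I_f = I_p + m R² = 0.1315 + (0.0289)(0.327)² = 0.1346 kg·m².
ω_f = L_i / I_f = 0.1455 / 0.1346 = 1.081 rad/s.

|ω_f| ≈ 1.08 rad/s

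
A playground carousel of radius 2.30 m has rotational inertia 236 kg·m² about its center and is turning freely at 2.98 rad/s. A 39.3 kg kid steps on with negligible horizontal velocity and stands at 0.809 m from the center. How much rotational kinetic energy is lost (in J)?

The added mass arrives with no angular momentum about the center, and any external torque about the center is negligible, so the system's angular momentum is conserved.
Added inertia Σmr² = (39.3)(0.809)² = 25.72 kg·m²; I_f = 236.0 + 25.72 = 261.7 kg·m².
ω_f = I_p ω_i / I_f = (236.0)(2.98) / 261.7 = 2.687 rad/s.
KE_i = ½(236.0)(2.980 rad/s)² = 1048 J; KE_f = ½(261.7)(2.687)² = 944.9 J.

energy lost ≈ 103 J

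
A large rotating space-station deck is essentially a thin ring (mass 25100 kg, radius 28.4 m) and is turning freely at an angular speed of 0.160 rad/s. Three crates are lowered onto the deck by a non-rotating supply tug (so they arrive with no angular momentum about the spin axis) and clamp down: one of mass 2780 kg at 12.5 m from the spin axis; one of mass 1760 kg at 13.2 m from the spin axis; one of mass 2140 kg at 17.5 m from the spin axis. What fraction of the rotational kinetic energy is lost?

The added mass arrives with no angular momentum about the spin axis, and any external torque about the spin axis is negligible, so the system's angular momentum is conserved.
I_p = (25100)(28.4)² = 2.024e+07 kg·m².
Added inertia Σmr² = (2780)(12.5)² + (1760)(13.2)² + (2140)(17.5)² = 1.396e+06 kg·m²; I_f = 2.024e+07 + 1.396e+06 = 2.164e+07 kg·m².
ω_f = I_p ω_i / I_f = (2.024e+07)(0.160) / 2.164e+07 = 0.1497 rad/s.
KE_i = ½(2.024e+07)(0.1600 rad/s)² = 2.591e+05 J; KE_f = ½(2.164e+07)(0.1497)² = 2.424e+05 J.
Fraction lost = 0.06453.

fraction ≈ 0.0645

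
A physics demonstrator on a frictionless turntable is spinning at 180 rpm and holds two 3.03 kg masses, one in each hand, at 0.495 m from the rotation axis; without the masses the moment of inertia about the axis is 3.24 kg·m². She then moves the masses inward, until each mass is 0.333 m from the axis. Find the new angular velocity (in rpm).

ω₂ ≈ 217 rpm

Angular momentum about the spin axis is conserved since the torque about it is zero.
I₁ = 3.24 + 2(3.03)(0.495)² = 4.725 kg·m²; I₂ = 3.24 + 2(3.03)(0.333)² = 3.912 kg·m².
ω₂ = I₁ω₁ / I₂ = (4.725)(180 rpm) / (3.912) = 217.4 rpm.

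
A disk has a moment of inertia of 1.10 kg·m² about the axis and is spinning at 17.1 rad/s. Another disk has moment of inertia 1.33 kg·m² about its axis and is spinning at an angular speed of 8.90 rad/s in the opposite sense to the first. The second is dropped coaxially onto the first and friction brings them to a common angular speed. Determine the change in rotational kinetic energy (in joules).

ΔKE ≈ -203 J

The coupling torques are internal; angular momentum about the shared axis is conserved.
Taking A's sense as positive: L = (1.100)(17.1) − (1.330)(8.90) = 6.973 kg·m²·rad/s.
Combined I = 1.100 + 1.330 = 2.430 kg·m².
ω_f = L / I = 6.973 / 2.430 = 2.870 rad/s.
KE_i = ½ΣIω² = 213.5 J; KE_f = ½(2.430)(2.870)² = 10.00 J.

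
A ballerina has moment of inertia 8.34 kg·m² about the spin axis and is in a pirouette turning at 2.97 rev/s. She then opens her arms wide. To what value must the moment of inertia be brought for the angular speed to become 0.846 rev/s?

I₂ ≈ 29.3 kg·m²

Angular momentum about the spin axis is conserved since the torque about it is zero.
I₂ = I₁ω₁ / ω₂ = (8.34)(2.97) / (0.846) = 29.28 kg·m².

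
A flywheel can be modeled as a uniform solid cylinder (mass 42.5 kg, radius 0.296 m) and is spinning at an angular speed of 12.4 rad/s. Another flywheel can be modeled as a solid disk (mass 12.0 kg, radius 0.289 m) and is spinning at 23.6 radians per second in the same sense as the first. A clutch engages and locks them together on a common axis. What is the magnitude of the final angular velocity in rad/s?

|ω_f| ≈ 14.8 rad/s

No external torque acts about the common axis, so total angular momentum is conserved.
Moments of inertia: I_A = ½(42.5)(0.296)² = 1.862 kg·m²; I_B = ½(12.0)(0.289)² = 0.5011 kg·m².
Taking A's sense as positive: L = (1.862)(12.4) + (0.5011)(23.6) = 34.91 kg·m²·rad/s.
Combined I = 1.862 + 0.5011 = 2.363 kg·m².
ω_f = L / I = 34.91 / 2.363 = 14.78 rad/s.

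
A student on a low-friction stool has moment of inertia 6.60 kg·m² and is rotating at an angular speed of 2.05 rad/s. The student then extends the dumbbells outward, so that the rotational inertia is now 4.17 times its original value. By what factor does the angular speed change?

With no external torque about the axis, L is conserved: I₁ω₁ = I₂ω₂.
I₂ = 4.17 × 6.60 = 27.52 kg·m².
ω₂/ω₁ = I₁/I₂ = 6.600 / 27.52 = 0.2398.

ω₂/ω₁ ≈ 0.240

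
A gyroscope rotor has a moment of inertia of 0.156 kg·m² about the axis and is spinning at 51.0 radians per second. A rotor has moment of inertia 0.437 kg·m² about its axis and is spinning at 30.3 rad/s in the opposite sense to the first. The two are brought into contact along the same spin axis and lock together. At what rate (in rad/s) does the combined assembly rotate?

The coupling torques are internal; angular momentum about the shared axis is conserved.
Taking A's sense as positive: L = (0.1560)(51.0) − (0.4370)(30.3) = -5.285 kg·m²·rad/s.
Combined I = 0.1560 + 0.4370 = 0.5930 kg·m².
ω_f = L / I = -5.285 / 0.5930 = -8.912 rad/s.

|ω_f| ≈ 8.91 rad/s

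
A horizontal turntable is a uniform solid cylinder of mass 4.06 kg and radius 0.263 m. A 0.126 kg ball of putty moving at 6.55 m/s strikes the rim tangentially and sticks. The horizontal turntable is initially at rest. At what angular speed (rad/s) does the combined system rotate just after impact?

About the axle the impulsive forces during the collision are internal, so angular momentum about that axis is conserved.
I_p = ½(4.06)(0.263)² = 0.1404 kg·m². Taking the sense of the ball of putty's angular momentum as positive, L_{ball} = m v R = (0.126)(6.55)(0.263) = 0.2171 kg·m²/s.
L_i = 0 + 0.2171 = 0.2171 kg·m²/s.
After sticking, I_f = I_p + m R² = 0.1404 + (0.126)(0.263)² = 0.1491 kg·m².
ω_f = L_i / I_f = 0.2171 / 0.1491 = 1.455 rad/s.

|ω_f| ≈ 1.46 rad/s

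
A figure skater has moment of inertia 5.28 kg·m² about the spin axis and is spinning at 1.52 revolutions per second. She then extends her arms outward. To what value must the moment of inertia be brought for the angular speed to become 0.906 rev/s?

I₂ ≈ 8.86 kg·m²

Angular momentum about the spin axis is conserved since the torque about it is zero.
I₂ = I₁ω₁ / ω₂ = (5.28)(1.52) / (0.906) = 8.858 kg·m².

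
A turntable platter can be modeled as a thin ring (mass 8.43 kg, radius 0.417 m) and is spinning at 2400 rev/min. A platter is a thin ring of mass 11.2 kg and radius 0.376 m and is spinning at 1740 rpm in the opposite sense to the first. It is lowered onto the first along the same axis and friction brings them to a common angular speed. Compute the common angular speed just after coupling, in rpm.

|ω_f| ≈ 250 rpm

No external torque acts about the common axis, so total angular momentum is conserved.
Moments of inertia: I_A = (8.43)(0.417)² = 1.466 kg·m²; I_B = (11.2)(0.376)² = 1.583 kg·m².
Taking A's sense as positive: L = (1.466)(2400) − (1.583)(1740) = 763.0 kg·m²·rpm.
Combined I = 1.466 + 1.583 = 3.049 kg·m².
ω_f = L / I = 763.0 / 3.049 = 250.2 rpm.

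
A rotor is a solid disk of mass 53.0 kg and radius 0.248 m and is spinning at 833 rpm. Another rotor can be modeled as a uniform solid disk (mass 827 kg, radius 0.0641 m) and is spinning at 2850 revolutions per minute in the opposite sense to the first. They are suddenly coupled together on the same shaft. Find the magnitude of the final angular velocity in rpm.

The coupling torques are internal; angular momentum about the shared axis is conserved.
Moments of inertia: I_A = ½(53.0)(0.248)² = 1.630 kg·m²; I_B = ½(827)(0.0641)² = 1.699 kg·m².
Taking A's sense as positive: L = (1.630)(833) − (1.699)(2850) = -3484 kg·m²·rpm.
Combined I = 1.630 + 1.699 = 3.329 kg·m².
ω_f = L / I = -3484 / 3.329 = -1047 rpm.

|ω_f| ≈ 1050 rpm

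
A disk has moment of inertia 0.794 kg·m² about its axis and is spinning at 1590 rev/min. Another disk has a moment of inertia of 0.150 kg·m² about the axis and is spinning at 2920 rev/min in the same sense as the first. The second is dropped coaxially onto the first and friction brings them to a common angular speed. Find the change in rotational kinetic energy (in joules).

ΔKE ≈ -1220 J

The coupling torques are internal; angular momentum about the shared axis is conserved.
Taking A's sense as positive: L = (0.7940)(1590) + (0.1500)(2920) = 1700 kg·m²·rpm.
Combined I = 0.7940 + 0.1500 = 0.9440 kg·m².
ω_f = L / I = 1700 / 0.9440 = 1801 rpm.
KE_i = ½ΣIω² = 18020 J; KE_f = ½(0.9440)(188.6)² = 16800 J.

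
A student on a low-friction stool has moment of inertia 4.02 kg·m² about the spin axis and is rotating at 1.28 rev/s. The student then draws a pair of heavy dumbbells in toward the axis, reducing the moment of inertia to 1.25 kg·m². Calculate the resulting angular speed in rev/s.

No external torque acts about the spin axis, so angular momentum is conserved.
ω₂ = I₁ω₁ / I₂ = (4.020)(1.28 rev/s) / (1.250) = 4.116 rev/s.

ω₂ ≈ 4.12 rev/s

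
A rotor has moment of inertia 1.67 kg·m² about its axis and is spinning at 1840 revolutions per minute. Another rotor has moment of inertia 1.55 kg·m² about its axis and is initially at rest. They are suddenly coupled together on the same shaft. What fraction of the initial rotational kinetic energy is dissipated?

fraction ≈ 0.481

No external torque acts about the common axis, so total angular momentum is conserved.
Taking A's sense as positive: L = (1.670)(1840) = 3073 kg·m²·rpm.
Combined I = 1.670 + 1.550 = 3.220 kg·m².
ω_f = L / I = 3073 / 3.220 = 954.3 rpm.
KE_i = ½ΣIω² = 31000 J; KE_f = ½(3.220)(99.93)² = 16080 J.
Fraction dissipated = (KE_i − KE_f)/KE_i = 0.4814.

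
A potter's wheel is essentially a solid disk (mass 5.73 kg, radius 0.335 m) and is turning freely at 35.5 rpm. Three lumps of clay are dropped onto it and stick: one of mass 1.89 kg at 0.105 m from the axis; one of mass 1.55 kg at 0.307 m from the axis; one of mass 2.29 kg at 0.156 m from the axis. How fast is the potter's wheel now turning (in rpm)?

No external torque acts about the axis; L_before = L_after.
I_p = ½(5.73)(0.335)² = 0.3215 kg·m².
Added inertia Σmr² = (1.89)(0.105)² + (1.55)(0.307)² + (2.29)(0.156)² = 0.2227 kg·m²; I_f = 0.3215 + 0.2227 = 0.5442 kg·m².
ω_f = I_p ω_i / I_f = (0.3215)(35.5) / 0.5442 = 20.98 rpm.

ω_f ≈ 21.0 rpm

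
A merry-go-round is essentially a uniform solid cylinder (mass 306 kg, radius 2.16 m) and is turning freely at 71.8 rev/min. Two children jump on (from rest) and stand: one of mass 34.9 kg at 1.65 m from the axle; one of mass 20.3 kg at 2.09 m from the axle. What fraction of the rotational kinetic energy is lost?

The added mass arrives with no angular momentum about the axle, and any external torque about the axle is negligible, so the system's angular momentum is conserved.
I_p = ½(306)(2.16)² = 713.8 kg·m².
Added inertia Σmr² = (34.9)(1.65)² + (20.3)(2.09)² = 183.7 kg·m²; I_f = 713.8 + 183.7 = 897.5 kg·m².
ω_f = I_p ω_i / I_f = (713.8)(71.8) / 897.5 = 57.11 rpm.
KE_i = ½(713.8)(7.519 rad/s)² = 20180 J; KE_f = ½(897.5)(5.980)² = 16050 J.
Fraction lost = 0.2047.

fraction ≈ 0.205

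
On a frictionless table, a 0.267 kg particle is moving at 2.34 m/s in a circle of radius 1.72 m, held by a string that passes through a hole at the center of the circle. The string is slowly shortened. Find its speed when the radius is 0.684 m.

v₂ ≈ 5.88 m/s

The only horizontal force on the mass is along the cord (radial), so it exerts no torque about the hole and angular momentum m v r is conserved.
v₂ = v₁ r₁ / r₂ = (2.34)(1.72) / (0.684) = 5.884 m/s.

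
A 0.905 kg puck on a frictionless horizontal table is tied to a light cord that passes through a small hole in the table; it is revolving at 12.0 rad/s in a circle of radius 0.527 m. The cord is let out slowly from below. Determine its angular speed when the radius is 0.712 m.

The constraining force is radial, so m r² ω about the center is conserved.
ω₂ = ω₁ (r₁/r₂)² = (12.0)(0.527/0.712)² = 6.574 rad/s.

ω₂ ≈ 6.57 rad/s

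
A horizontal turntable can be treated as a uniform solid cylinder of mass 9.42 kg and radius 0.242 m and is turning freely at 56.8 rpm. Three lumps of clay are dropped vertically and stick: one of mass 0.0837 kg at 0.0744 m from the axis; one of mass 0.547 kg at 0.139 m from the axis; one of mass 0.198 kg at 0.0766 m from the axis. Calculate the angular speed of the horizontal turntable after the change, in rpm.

No external torque acts about the axis; L_before = L_after.
I_p = ½(9.42)(0.242)² = 0.2758 kg·m².
Added inertia Σmr² = (0.0837)(0.0744)² + (0.547)(0.139)² + (0.198)(0.0766)² = 0.01219 kg·m²; I_f = 0.2758 + 0.01219 = 0.2880 kg·m².
ω_f = I_p ω_i / I_f = (0.2758)(56.8) / 0.2880 = 54.40 rpm.

ω_f ≈ 54.4 rpm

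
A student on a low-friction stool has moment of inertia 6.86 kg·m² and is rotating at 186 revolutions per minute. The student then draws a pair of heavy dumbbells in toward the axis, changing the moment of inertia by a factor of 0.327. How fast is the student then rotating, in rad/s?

ω₂ ≈ 59.6 rad/s

With no external torque about the axis, L is conserved: I₁ω₁ = I₂ω₂.
I₂ = 0.327 × 6.86 = 2.243 kg·m².
ω₂ = I₁ω₁ / I₂ = (6.860)(186 rpm) / (2.243) = 568.8 rpm = 59.57 rad/s.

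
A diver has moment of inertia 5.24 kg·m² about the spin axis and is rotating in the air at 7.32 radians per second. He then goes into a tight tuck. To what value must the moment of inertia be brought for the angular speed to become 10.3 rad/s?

I₂ ≈ 3.72 kg·m²

No external torque acts about the spin axis, so angular momentum is conserved.
I₂ = I₁ω₁ / ω₂ = (5.24)(7.32) / (10.3) = 3.724 kg·m².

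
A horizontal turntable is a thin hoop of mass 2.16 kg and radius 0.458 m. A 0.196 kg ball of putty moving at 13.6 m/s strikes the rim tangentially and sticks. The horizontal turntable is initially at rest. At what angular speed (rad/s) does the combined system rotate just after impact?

About the axle the impulsive forces during the collision are internal, so angular momentum about that axis is conserved.
I_p = (2.16)(0.458)² = 0.4531 kg·m². Taking the sense of the ball of putty's angular momentum as positive, L_{ball} = m v R = (0.196)(13.6)(0.458) = 1.221 kg·m²/s.
L_i = 0 + 1.221 = 1.221 kg·m²/s.
After sticking, I_f = I_p + m R² = 0.4531 + (0.196)(0.458)² = 0.4942 kg·m².
ω_f = L_i / I_f = 1.221 / 0.4942 = 2.470 rad/s.

|ω_f| ≈ 2.47 rad/s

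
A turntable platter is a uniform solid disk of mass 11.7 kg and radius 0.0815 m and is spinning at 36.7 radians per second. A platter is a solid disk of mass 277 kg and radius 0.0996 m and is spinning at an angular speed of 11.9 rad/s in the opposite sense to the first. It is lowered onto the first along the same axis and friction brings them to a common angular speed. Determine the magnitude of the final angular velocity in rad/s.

|ω_f| ≈ 10.6 rad/s

No external torque acts about the common axis, so total angular momentum is conserved.
Moments of inertia: I_A = ½(11.7)(0.0815)² = 0.03886 kg·m²; I_B = ½(277)(0.0996)² = 1.374 kg·m².
Taking A's sense as positive: L = (0.03886)(36.7) − (1.374)(11.9) = -14.92 kg·m²·rad/s.
Combined I = 0.03886 + 1.374 = 1.413 kg·m².
ω_f = L / I = -14.92 / 1.413 = -10.56 rad/s.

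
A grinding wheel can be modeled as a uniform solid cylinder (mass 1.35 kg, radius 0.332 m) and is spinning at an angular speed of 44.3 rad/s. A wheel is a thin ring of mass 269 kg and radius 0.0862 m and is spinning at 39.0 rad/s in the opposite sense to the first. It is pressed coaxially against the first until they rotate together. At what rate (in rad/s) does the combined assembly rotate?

|ω_f| ≈ 36.0 rad/s

No external torque acts about the common axis, so total angular momentum is conserved.
Moments of inertia: I_A = ½(1.35)(0.332)² = 0.07440 kg·m²; I_B = (269)(0.0862)² = 1.999 kg·m².
Taking A's sense as positive: L = (0.07440)(44.3) − (1.999)(39.0) = -74.66 kg·m²·rad/s.
Combined I = 0.07440 + 1.999 = 2.073 kg·m².
ω_f = L / I = -74.66 / 2.073 = -36.01 rad/s.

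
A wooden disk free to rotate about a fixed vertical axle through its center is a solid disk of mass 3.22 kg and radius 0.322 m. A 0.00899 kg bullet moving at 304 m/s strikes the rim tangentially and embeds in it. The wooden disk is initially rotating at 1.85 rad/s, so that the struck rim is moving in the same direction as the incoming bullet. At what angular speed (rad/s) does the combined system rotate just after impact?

The axle reaction passes through the axle and exerts no torque about it; angular momentum about the axle is conserved through the impact.
I_p = ½(3.22)(0.322)² = 0.1669 kg·m². Taking the sense of the bullet's angular momentum as positive, L_{bullet} = m v R = (0.00899)(304)(0.322) = 0.8800 kg·m²/s.
L_i = +I_p ω_p + m v R = +(0.1669)(1.85) + 0.8800 = 1.189 kg·m²/s.
After sticking, I_f = I_p + m R² = 0.1669 + (0.00899)(0.322)² = 0.1679 kg·m².
ω_f = L_i / I_f = 1.189 / 0.1679 = 7.082 rad/s.

|ω_f| ≈ 7.08 rad/s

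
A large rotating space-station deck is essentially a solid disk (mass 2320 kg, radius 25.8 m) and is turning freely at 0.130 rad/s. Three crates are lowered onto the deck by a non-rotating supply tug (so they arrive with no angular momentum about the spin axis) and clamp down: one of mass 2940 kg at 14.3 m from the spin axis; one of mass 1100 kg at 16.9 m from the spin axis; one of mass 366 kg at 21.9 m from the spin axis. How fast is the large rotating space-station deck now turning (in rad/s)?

The added mass arrives with no angular momentum about the spin axis, and any external torque about the spin axis is negligible, so the system's angular momentum is conserved.
I_p = ½(2320)(25.8)² = 7.721e+05 kg·m².
Added inertia Σmr² = (2940)(14.3)² + (1100)(16.9)² + (366)(21.9)² = 1.091e+06 kg·m²; I_f = 7.721e+05 + 1.091e+06 = 1.863e+06 kg·m².
ω_f = I_p ω_i / I_f = (7.721e+05)(0.130) / 1.863e+06 = 0.05388 rad/s.

ω_f ≈ 0.0539 rad/s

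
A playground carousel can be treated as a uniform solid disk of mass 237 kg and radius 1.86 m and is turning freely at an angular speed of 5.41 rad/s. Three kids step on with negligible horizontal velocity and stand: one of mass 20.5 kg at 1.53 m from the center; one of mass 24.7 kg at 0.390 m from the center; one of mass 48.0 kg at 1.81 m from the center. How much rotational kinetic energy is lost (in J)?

No external torque acts about the center; L_before = L_after.
I_p = ½(237)(1.86)² = 410.0 kg·m².
Added inertia Σmr² = (20.5)(1.53)² + (24.7)(0.390)² + (48.0)(1.81)² = 209.0 kg·m²; I_f = 410.0 + 209.0 = 619.0 kg·m².
ω_f = I_p ω_i / I_f = (410.0)(5.41) / 619.0 = 3.583 rad/s.
KE_i = ½(410.0)(5.410 rad/s)² = 5999 J; KE_f = ½(619.0)(3.583)² = 3974 J.

energy lost ≈ 2030 J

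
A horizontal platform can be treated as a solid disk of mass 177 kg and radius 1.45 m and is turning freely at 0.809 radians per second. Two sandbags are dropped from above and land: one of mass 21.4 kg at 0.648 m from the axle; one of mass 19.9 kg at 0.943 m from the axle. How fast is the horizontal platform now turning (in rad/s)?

No external torque acts about the axle; L_before = L_after.
I_p = ½(177)(1.45)² = 186.1 kg·m².
Added inertia Σmr² = (21.4)(0.648)² + (19.9)(0.943)² = 26.68 kg·m²; I_f = 186.1 + 26.68 = 212.8 kg·m².
ω_f = I_p ω_i / I_f = (186.1)(0.809) / 212.8 = 0.7075 rad/s.

ω_f ≈ 0.708 rad/s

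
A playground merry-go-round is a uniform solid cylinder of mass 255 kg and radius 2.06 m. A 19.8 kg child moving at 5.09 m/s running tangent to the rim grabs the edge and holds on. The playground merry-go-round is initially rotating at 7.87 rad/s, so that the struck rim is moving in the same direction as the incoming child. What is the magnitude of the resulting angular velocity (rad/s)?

|ω_f| ≈ 7.14 rad/s

About the axle the impulsive forces during the collision are internal, so angular momentum about that axis is conserved.
I_p = ½(255)(2.06)² = 541.1 kg·m². Taking the sense of the child's angular momentum as positive, L_{child} = m v R = (19.8)(5.09)(2.06) = 207.6 kg·m²/s.
L_i = +I_p ω_p + m v R = +(541.1)(7.87) + 207.6 = 4466 kg·m²/s.
After sticking, I_f = I_p + m R² = 541.1 + (19.8)(2.06)² = 625.1 kg·m².
ω_f = L_i / I_f = 4466 / 625.1 = 7.144 rad/s.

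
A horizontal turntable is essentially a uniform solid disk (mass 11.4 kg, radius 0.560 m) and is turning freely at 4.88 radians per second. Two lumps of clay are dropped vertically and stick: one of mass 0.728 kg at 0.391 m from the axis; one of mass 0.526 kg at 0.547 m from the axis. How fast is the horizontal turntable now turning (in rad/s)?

ω_f ≈ 4.24 rad/s

No external torque acts about the axis; L_before = L_after.
I_p = ½(11.4)(0.560)² = 1.788 kg·m².
Added inertia Σmr² = (0.728)(0.391)² + (0.526)(0.547)² = 0.2687 kg·m²; I_f = 1.788 + 0.2687 = 2.056 kg·m².
ω_f = I_p ω_i / I_f = (1.788)(4.88) / 2.056 = 4.242 rad/s.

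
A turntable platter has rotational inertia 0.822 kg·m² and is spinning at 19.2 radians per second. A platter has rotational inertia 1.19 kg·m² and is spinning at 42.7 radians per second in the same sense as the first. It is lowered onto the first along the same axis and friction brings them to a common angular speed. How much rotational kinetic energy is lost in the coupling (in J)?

ΔKE lost ≈ 134 J

No external torque acts about the common axis, so total angular momentum is conserved.
Taking A's sense as positive: L = (0.8220)(19.2) + (1.190)(42.7) = 66.60 kg·m²·rad/s.
Combined I = 0.8220 + 1.190 = 2.012 kg·m².
ω_f = L / I = 66.60 / 2.012 = 33.10 rad/s.
KE_i = ½ΣIω² = 1236 J; KE_f = ½(2.012)(33.10)² = 1102 J.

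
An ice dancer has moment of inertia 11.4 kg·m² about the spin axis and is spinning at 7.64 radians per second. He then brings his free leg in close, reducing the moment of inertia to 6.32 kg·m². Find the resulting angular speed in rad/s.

With no external torque about the axis, L is conserved: I₁ω₁ = I₂ω₂.
ω₂ = I₁ω₁ / I₂ = (11.40)(7.64 rad/s) / (6.320) = 13.78 rad/s.

ω₂ ≈ 13.8 rad/s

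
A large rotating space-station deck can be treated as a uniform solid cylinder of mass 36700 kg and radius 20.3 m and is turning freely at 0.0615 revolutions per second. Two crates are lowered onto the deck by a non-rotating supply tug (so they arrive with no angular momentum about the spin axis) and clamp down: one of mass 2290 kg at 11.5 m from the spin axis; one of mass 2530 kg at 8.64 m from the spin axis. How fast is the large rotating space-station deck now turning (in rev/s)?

No external torque acts about the spin axis; L_before = L_after.
I_p = ½(36700)(20.3)² = 7.562e+06 kg·m².
Added inertia Σmr² = (2290)(11.5)² + (2530)(8.64)² = 4.917e+05 kg·m²; I_f = 7.562e+06 + 4.917e+05 = 8.054e+06 kg·m².
ω_f = I_p ω_i / I_f = (7.562e+06)(0.0615) / 8.054e+06 = 0.05775 rev/s.

ω_f ≈ 0.0577 rev/s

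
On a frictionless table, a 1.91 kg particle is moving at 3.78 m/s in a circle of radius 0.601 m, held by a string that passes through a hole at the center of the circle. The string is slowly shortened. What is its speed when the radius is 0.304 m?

v₂ ≈ 7.47 m/s

The only horizontal force on the mass is along the cord (radial), so it exerts no torque about the hole and angular momentum m v r is conserved.
v₂ = v₁ r₁ / r₂ = (3.78)(0.601) / (0.304) = 7.473 m/s.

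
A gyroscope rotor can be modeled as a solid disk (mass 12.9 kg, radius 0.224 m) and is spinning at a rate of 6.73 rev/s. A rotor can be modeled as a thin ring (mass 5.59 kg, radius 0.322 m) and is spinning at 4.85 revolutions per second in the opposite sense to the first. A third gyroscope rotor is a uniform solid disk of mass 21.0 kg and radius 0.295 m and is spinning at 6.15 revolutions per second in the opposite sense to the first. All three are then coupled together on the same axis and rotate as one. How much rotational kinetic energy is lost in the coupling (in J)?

ΔKE lost ≈ 816 J

The coupling torques are internal; angular momentum about the shared axis is conserved.
Moments of inertia: I_A = ½(12.9)(0.224)² = 0.3236 kg·m²; I_B = (5.59)(0.322)² = 0.5796 kg·m²; I_C = ½(21.0)(0.295)² = 0.9138 kg·m².
Taking A's sense as positive: L = (0.3236)(6.73) − (0.5796)(4.85) − (0.9138)(6.15) = -6.253 kg·m²·rev/s.
Combined I = 0.3236 + 0.5796 + 0.9138 = 1.817 kg·m².
ω_f = L / I = -6.253 / 1.817 = -3.441 rev/s.
KE_i = ½ΣIω² = 1241 J; KE_f = ½(1.817)(21.62)² = 424.7 J.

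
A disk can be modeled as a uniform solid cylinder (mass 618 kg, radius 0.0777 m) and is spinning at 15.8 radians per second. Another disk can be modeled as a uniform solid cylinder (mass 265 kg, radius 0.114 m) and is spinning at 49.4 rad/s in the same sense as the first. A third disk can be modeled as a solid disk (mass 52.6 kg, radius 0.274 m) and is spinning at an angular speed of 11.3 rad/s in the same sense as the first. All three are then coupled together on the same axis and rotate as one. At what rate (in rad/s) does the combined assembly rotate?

The coupling torques are internal; angular momentum about the shared axis is conserved.
Moments of inertia: I_A = ½(618)(0.0777)² = 1.866 kg·m²; I_B = ½(265)(0.114)² = 1.722 kg·m²; I_C = ½(52.6)(0.274)² = 1.974 kg·m².
Taking A's sense as positive: L = (1.866)(15.8) + (1.722)(49.4) + (1.974)(11.3) = 136.9 kg·m²·rad/s.
Combined I = 1.866 + 1.722 + 1.974 = 5.562 kg·m².
ω_f = L / I = 136.9 / 5.562 = 24.60 rad/s.

|ω_f| ≈ 24.6 rad/s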